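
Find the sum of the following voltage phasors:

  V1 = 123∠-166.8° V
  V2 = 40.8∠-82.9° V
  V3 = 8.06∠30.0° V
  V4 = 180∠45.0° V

Step 1 — Convert each phasor to rectangular form:
  V1 = 123·(cos(-166.8°) + j·sin(-166.8°)) = -119.8 - j28.09 V
  V2 = 40.8·(cos(-82.9°) + j·sin(-82.9°)) = 5.043 - j40.49 V
  V3 = 8.06·(cos(30.0°) + j·sin(30.0°)) = 6.98 + j4.03 V
  V4 = 180·(cos(45.0°) + j·sin(45.0°)) = 127.3 + j127.3 V
Step 2 — Sum components: V_total = 19.55 + j62.73 V.
Step 3 — Convert to polar: |V_total| = 65.71 V, ∠V_total = 72.7°.

V_total = 65.71∠72.7° V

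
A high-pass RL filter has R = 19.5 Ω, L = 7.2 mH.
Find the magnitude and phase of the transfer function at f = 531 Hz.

Step 1 — Angular frequency: ω = 2π·531 = 3336 rad/s.
Step 2 — Transfer function: H(jω) = jωL/(R + jωL).
Step 3 — Numerator jωL = j·24.02; denominator R + jωL = 19.5 + j24.02.
Step 4 — H = 0.6028 + j0.4893.
Step 5 — Magnitude: |H| = 0.7764 (-2.2 dB); phase: φ = 39.1°.

|H| = 0.7764 (-2.2 dB), φ = 39.1°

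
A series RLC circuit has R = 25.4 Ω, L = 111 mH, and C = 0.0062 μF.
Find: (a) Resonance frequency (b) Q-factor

Step 1 — Resonance condition Im(Z)=0 gives ω₀ = 1/√(LC).
Step 2 — ω₀ = 1/√(0.111·6.2e-09) = 3.812e+04 rad/s.
Step 3 — f₀ = ω₀/(2π) = 6067 Hz.
Step 4 — Series Q: Q = ω₀L/R = 3.812e+04·0.111/25.4 = 166.6.

(a) f₀ = 6067 Hz  (b) Q = 166.6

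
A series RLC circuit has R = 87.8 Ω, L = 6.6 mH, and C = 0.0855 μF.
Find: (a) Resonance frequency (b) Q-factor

Step 1 — Resonance condition Im(Z)=0 gives ω₀ = 1/√(LC).
Step 2 — ω₀ = 1/√(0.0066·8.55e-08) = 4.21e+04 rad/s.
Step 3 — f₀ = ω₀/(2π) = 6700 Hz.
Step 4 — Series Q: Q = ω₀L/R = 4.21e+04·0.0066/87.8 = 3.164.

(a) f₀ = 6700 Hz  (b) Q = 3.164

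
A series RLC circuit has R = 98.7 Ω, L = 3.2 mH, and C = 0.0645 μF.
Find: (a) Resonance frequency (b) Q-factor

Step 1 — Resonance condition Im(Z)=0 gives ω₀ = 1/√(LC).
Step 2 — ω₀ = 1/√(0.0032·6.45e-08) = 6.961e+04 rad/s.
Step 3 — f₀ = ω₀/(2π) = 1.108e+04 Hz.
Step 4 — Series Q: Q = ω₀L/R = 6.961e+04·0.0032/98.7 = 2.257.

(a) f₀ = 1.108e+04 Hz  (b) Q = 2.257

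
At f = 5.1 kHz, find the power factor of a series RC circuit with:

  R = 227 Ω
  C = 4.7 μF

Step 1 — Angular frequency: ω = 2π·f = 2π·5100 = 3.204e+04 rad/s.
Step 2 — Component impedances:
  R: Z = R = 227 Ω
  C: Z = 1/(jωC) = -j/(ω·C) = 0 - j6.64 Ω
Step 3 — Series combination: Z_total = R + C = 227 - j6.64 Ω = 227.1∠-1.7° Ω.
Step 4 — Power factor: PF = cos(φ) = Re(Z)/|Z| = 227/227.1 = 0.9996.
Step 5 — Type: Im(Z) = -6.64 ⇒ leading (phase φ = -1.7°).

PF = 0.9996 (leading, φ = -1.7°)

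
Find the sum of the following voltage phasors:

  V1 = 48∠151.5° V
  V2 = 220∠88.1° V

Step 1 — Convert each phasor to rectangular form:
  V1 = 48·(cos(151.5°) + j·sin(151.5°)) = -42.18 + j22.9 V
  V2 = 220·(cos(88.1°) + j·sin(88.1°)) = 7.294 + j219.9 V
Step 2 — Sum components: V_total = -34.89 + j242.8 V.
Step 3 — Convert to polar: |V_total| = 245.3 V, ∠V_total = 98.2°.

V_total = 245.3∠98.2° V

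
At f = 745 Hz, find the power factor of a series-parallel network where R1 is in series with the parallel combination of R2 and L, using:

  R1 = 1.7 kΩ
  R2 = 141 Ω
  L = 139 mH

Step 1 — Angular frequency: ω = 2π·f = 2π·745 = 4681 rad/s.
Step 2 — Component impedances:
  R1: Z = R = 1700 Ω
  R2: Z = R = 141 Ω
  L: Z = jωL = j·4681·0.139 = 0 + j650.7 Ω
Step 3 — Parallel branch: R2 || L = 1/(1/R2 + 1/L) = 134.7 + j29.18 Ω.
Step 4 — Series with R1: Z_total = R1 + (R2 || L) = 1835 + j29.18 Ω = 1835∠0.9° Ω.
Step 5 — Power factor: PF = cos(φ) = Re(Z)/|Z| = 1834.7/1834.9 = 0.9999.
Step 6 — Type: Im(Z) = 29.18 ⇒ lagging (phase φ = 0.9°).

PF = 0.9999 (lagging, φ = 0.9°)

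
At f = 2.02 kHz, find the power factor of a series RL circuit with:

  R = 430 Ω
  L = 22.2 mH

Step 1 — Angular frequency: ω = 2π·f = 2π·2020 = 1.269e+04 rad/s.
Step 2 — Component impedances:
  R: Z = R = 430 Ω
  L: Z = jωL = j·1.269e+04·0.0222 = 0 + j281.8 Ω
Step 3 — Series combination: Z_total = R + L = 430 + j281.8 Ω = 514.1∠33.2° Ω.
Step 4 — Power factor: PF = cos(φ) = Re(Z)/|Z| = 430/514.1 = 0.8364.
Step 5 — Type: Im(Z) = 281.8 ⇒ lagging (phase φ = 33.2°).

PF = 0.8364 (lagging, φ = 33.2°)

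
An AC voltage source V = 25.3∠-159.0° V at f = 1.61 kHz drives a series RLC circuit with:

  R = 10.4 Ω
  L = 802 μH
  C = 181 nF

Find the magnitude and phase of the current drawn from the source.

Step 1 — Angular frequency: ω = 2π·f = 2π·1610 = 1.012e+04 rad/s.
Step 2 — Component impedances:
  R: Z = R = 10.4 Ω
  L: Z = jωL = j·1.012e+04·0.000802 = 0 + j8.113 Ω
  C: Z = 1/(jωC) = -j/(ω·C) = 0 - j546.2 Ω
Step 3 — Series combination: Z_total = R + L + C = 10.4 - j538 Ω = 538.1∠-88.9° Ω.
Step 4 — Source phasor: V = 25.3∠-159.0° V = -23.62 - j9.067 V.
Step 5 — Ohm's law: I = V / Z_total = (-23.62 - j9.067) / (10.4 - j538) = 0.016 - j0.04421 A.
Step 6 — Convert to polar: |I| = 0.04701 A, ∠I = -70.1°.

I = 0.04701∠-70.1° A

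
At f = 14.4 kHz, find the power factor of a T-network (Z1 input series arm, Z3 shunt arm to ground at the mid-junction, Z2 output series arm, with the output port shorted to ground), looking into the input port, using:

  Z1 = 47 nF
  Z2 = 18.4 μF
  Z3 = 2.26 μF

Step 1 — Angular frequency: ω = 2π·f = 2π·1.44e+04 = 9.048e+04 rad/s.
Step 2 — Component impedances:
  Z1: Z = 1/(jωC) = -j/(ω·C) = 0 - j235.2 Ω
  Z2: Z = 1/(jωC) = -j/(ω·C) = 0 - j0.6007 Ω
  Z3: Z = 1/(jωC) = -j/(ω·C) = 0 - j4.89 Ω
Step 3 — With the output port shorted to ground, the output series arm Z2 runs from the junction to ground; the shunt arm Z3 also runs from the junction to ground. They appear in parallel: Z3 || Z2 = 0 - j0.535 Ω.
Step 4 — Series with input arm Z1: Z_in = Z1 + (Z3 || Z2) = 0 - j235.7 Ω = 235.7∠-90.0° Ω.
Step 5 — Power factor: PF = cos(φ) = Re(Z)/|Z| = 0/235.7 = 0.
Step 6 — Type: Im(Z) = -235.7 ⇒ leading (phase φ = -90.0°).

PF = 0 (leading, φ = -90.0°)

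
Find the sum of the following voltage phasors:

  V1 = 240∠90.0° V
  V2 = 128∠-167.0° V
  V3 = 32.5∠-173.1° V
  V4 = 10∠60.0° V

Step 1 — Convert each phasor to rectangular form:
  V1 = 240·(cos(90.0°) + j·sin(90.0°)) = 0 + j240 V
  V2 = 128·(cos(-167.0°) + j·sin(-167.0°)) = -124.7 - j28.79 V
  V3 = 32.5·(cos(-173.1°) + j·sin(-173.1°)) = -32.26 - j3.904 V
  V4 = 10·(cos(60.0°) + j·sin(60.0°)) = 5 + j8.66 V
Step 2 — Sum components: V_total = -152 + j216 V.
Step 3 — Convert to polar: |V_total| = 264.1 V, ∠V_total = 125.1°.

V_total = 264.1∠125.1° V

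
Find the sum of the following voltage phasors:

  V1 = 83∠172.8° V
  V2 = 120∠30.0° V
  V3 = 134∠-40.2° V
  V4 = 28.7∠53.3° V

Step 1 — Convert each phasor to rectangular form:
  V1 = 83·(cos(172.8°) + j·sin(172.8°)) = -82.35 + j10.4 V
  V2 = 120·(cos(30.0°) + j·sin(30.0°)) = 103.9 + j60 V
  V3 = 134·(cos(-40.2°) + j·sin(-40.2°)) = 102.3 - j86.49 V
  V4 = 28.7·(cos(53.3°) + j·sin(53.3°)) = 17.15 + j23.01 V
Step 2 — Sum components: V_total = 141.1 + j6.922 V.
Step 3 — Convert to polar: |V_total| = 141.2 V, ∠V_total = 2.8°.

V_total = 141.2∠2.8° V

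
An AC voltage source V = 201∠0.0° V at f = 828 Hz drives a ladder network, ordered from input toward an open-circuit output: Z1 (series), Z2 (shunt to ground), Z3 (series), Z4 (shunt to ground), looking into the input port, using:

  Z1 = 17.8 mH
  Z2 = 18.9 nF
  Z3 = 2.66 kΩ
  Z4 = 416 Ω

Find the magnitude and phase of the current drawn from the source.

Step 1 — Angular frequency: ω = 2π·f = 2π·828 = 5202 rad/s.
Step 2 — Component impedances:
  Z1: Z = jωL = j·5202·0.0178 = 0 + j92.6 Ω
  Z2: Z = 1/(jωC) = -j/(ω·C) = 0 - j1.017e+04 Ω
  Z3: Z = R = 2660 Ω
  Z4: Z = R = 416 Ω
Step 3 — Ladder network (open output): work backward from the far end, alternating series and parallel combinations. Z_in = 2818 - j759.8 Ω = 2919∠-15.1° Ω.
Step 4 — Source phasor: V = 201∠0.0° V = 201 V.
Step 5 — Ohm's law: I = V / Z_total = (201) / (2818 - j759.8) = 0.06649 + j0.01793 A.
Step 6 — Convert to polar: |I| = 0.06886 A, ∠I = 15.1°.

I = 0.06886∠15.1° A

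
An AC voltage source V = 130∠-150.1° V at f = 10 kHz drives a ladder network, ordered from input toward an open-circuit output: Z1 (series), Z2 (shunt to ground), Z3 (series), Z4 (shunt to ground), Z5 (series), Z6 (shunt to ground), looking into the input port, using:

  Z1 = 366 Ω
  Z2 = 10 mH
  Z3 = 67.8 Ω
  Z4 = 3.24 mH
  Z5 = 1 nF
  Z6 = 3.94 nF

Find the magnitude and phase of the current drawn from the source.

Step 1 — Angular frequency: ω = 2π·f = 2π·1e+04 = 6.283e+04 rad/s.
Step 2 — Component impedances:
  Z1: Z = R = 366 Ω
  Z2: Z = jωL = j·6.283e+04·0.01 = 0 + j628.3 Ω
  Z3: Z = R = 67.8 Ω
  Z4: Z = jωL = j·6.283e+04·0.00324 = 0 + j203.6 Ω
  Z5: Z = 1/(jωC) = -j/(ω·C) = 0 - j1.592e+04 Ω
  Z6: Z = 1/(jωC) = -j/(ω·C) = 0 - j4039 Ω
Step 3 — Ladder network (open output): work backward from the far end, alternating series and parallel combinations. Z_in = 404.2 + j158.1 Ω = 434∠21.4° Ω.
Step 4 — Source phasor: V = 130∠-150.1° V = -112.7 - j64.8 V.
Step 5 — Ohm's law: I = V / Z_total = (-112.7 - j64.8) / (404.2 + j158.1) = -0.2962 - j0.0445 A.
Step 6 — Convert to polar: |I| = 0.2995 A, ∠I = -171.5°.

I = 0.2995∠-171.5° A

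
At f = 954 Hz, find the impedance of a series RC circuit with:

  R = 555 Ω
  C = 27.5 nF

Step 1 — Angular frequency: ω = 2π·f = 2π·954 = 5994 rad/s.
Step 2 — Component impedances:
  R: Z = R = 555 Ω
  C: Z = 1/(jωC) = -j/(ω·C) = 0 - j6067 Ω
Step 3 — Series combination: Z_total = R + C = 555 - j6067 Ω = 6092∠-84.8° Ω.

Z = 555 - j6067 Ω = 6092∠-84.8° Ω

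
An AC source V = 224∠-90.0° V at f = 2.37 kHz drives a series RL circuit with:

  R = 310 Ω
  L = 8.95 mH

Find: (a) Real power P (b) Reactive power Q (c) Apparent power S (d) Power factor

Step 1 — Angular frequency: ω = 2π·f = 2π·2370 = 1.489e+04 rad/s.
Step 2 — Component impedances:
  R: Z = R = 310 Ω
  L: Z = jωL = j·1.489e+04·0.00895 = 0 + j133.3 Ω
Step 3 — Series combination: Z_total = R + L = 310 + j133.3 Ω = 337.4∠23.3° Ω.
Step 4 — Source phasor: V = 224∠-90.0° V = 0 - j224 V.
Step 5 — Current: I = V / Z = -0.2622 - j0.6099 A = 0.6638∠-113.3° A.
Step 6 — Complex power: S = V·I* = 136.6 + j58.73 VA.
Step 7 — Real power: P = Re(S) = 136.6 W.
Step 8 — Reactive power: Q = Im(S) = 58.73 VAR.
Step 9 — Apparent power: |S| = 148.7 VA.
Step 10 — Power factor: PF = P/|S| = 0.9187 (lagging).

(a) P = 136.6 W  (b) Q = 58.73 VAR  (c) S = 148.7 VA  (d) PF = 0.9187 (lagging)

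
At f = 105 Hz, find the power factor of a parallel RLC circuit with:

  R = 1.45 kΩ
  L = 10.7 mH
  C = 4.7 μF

Step 1 — Angular frequency: ω = 2π·f = 2π·105 = 659.7 rad/s.
Step 2 — Component impedances:
  R: Z = R = 1450 Ω
  L: Z = jωL = j·659.7·0.0107 = 0 + j7.059 Ω
  C: Z = 1/(jωC) = -j/(ω·C) = 0 - j322.5 Ω
Step 3 — Parallel combination: 1/Z_total = 1/R + 1/L + 1/C; Z_total = 0.03592 + j7.217 Ω = 7.217∠89.7° Ω.
Step 4 — Power factor: PF = cos(φ) = Re(Z)/|Z| = 0.03592/7.217 = 0.004977.
Step 5 — Type: Im(Z) = 7.217 ⇒ lagging (phase φ = 89.7°).

PF = 0.004977 (lagging, φ = 89.7°)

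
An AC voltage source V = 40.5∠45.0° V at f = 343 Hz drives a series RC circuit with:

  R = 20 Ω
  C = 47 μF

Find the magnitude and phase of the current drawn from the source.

Step 1 — Angular frequency: ω = 2π·f = 2π·343 = 2155 rad/s.
Step 2 — Component impedances:
  R: Z = R = 20 Ω
  C: Z = 1/(jωC) = -j/(ω·C) = 0 - j9.873 Ω
Step 3 — Series combination: Z_total = R + C = 20 - j9.873 Ω = 22.3∠-26.3° Ω.
Step 4 — Source phasor: V = 40.5∠45.0° V = 28.64 + j28.64 V.
Step 5 — Ohm's law: I = V / Z_total = (28.64 + j28.64) / (20 - j9.873) = 0.583 + j1.72 A.
Step 6 — Convert to polar: |I| = 1.816 A, ∠I = 71.3°.

I = 1.816∠71.3° A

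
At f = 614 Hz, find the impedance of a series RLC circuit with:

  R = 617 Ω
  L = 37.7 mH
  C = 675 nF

Step 1 — Angular frequency: ω = 2π·f = 2π·614 = 3858 rad/s.
Step 2 — Component impedances:
  R: Z = R = 617 Ω
  L: Z = jωL = j·3858·0.0377 = 0 + j145.4 Ω
  C: Z = 1/(jωC) = -j/(ω·C) = 0 - j384 Ω
Step 3 — Series combination: Z_total = R + L + C = 617 - j238.6 Ω = 661.5∠-21.1° Ω.

Z = 617 - j238.6 Ω = 661.5∠-21.1° Ω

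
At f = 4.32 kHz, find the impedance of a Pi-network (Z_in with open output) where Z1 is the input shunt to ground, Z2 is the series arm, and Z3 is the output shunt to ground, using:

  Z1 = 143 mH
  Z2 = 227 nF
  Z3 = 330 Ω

Step 1 — Angular frequency: ω = 2π·f = 2π·4320 = 2.714e+04 rad/s.
Step 2 — Component impedances:
  Z1: Z = jωL = j·2.714e+04·0.143 = 0 + j3882 Ω
  Z2: Z = 1/(jωC) = -j/(ω·C) = 0 - j162.3 Ω
  Z3: Z = R = 330 Ω
Step 3 — With open output, the series arm Z2 and the output shunt Z3 appear in series to ground: Z2 + Z3 = 330 - j162.3 Ω.
Step 4 — Parallel with input shunt Z1: Z_in = Z1 || (Z2 + Z3) = 356.6 - j137.7 Ω = 382.3∠-21.1° Ω.

Z = 356.6 - j137.7 Ω = 382.3∠-21.1° Ω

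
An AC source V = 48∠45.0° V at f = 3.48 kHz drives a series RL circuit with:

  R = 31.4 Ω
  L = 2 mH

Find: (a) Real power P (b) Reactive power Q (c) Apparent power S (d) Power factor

Step 1 — Angular frequency: ω = 2π·f = 2π·3480 = 2.187e+04 rad/s.
Step 2 — Component impedances:
  R: Z = R = 31.4 Ω
  L: Z = jωL = j·2.187e+04·0.002 = 0 + j43.73 Ω
Step 3 — Series combination: Z_total = R + L = 31.4 + j43.73 Ω = 53.84∠54.3° Ω.
Step 4 — Source phasor: V = 48∠45.0° V = 33.94 + j33.94 V.
Step 5 — Current: I = V / Z = 0.8798 - j0.1444 A = 0.8916∠-9.3° A.
Step 6 — Complex power: S = V·I* = 24.96 + j34.76 VA.
Step 7 — Real power: P = Re(S) = 24.96 W.
Step 8 — Reactive power: Q = Im(S) = 34.76 VAR.
Step 9 — Apparent power: |S| = 42.8 VA.
Step 10 — Power factor: PF = P/|S| = 0.5832 (lagging).

(a) P = 24.96 W  (b) Q = 34.76 VAR  (c) S = 42.8 VA  (d) PF = 0.5832 (lagging)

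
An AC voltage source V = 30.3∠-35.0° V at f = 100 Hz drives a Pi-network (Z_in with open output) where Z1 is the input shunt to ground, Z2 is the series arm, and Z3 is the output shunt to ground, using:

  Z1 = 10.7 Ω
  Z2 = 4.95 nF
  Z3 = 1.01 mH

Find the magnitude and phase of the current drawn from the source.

Step 1 — Angular frequency: ω = 2π·f = 2π·100 = 628.3 rad/s.
Step 2 — Component impedances:
  Z1: Z = R = 10.7 Ω
  Z2: Z = 1/(jωC) = -j/(ω·C) = 0 - j3.215e+05 Ω
  Z3: Z = jωL = j·628.3·0.00101 = 0 + j0.6346 Ω
Step 3 — With open output, the series arm Z2 and the output shunt Z3 appear in series to ground: Z2 + Z3 = 0 - j3.215e+05 Ω.
Step 4 — Parallel with input shunt Z1: Z_in = Z1 || (Z2 + Z3) = 10.7 - j0.0003561 Ω = 10.7∠-0.0° Ω.
Step 5 — Source phasor: V = 30.3∠-35.0° V = 24.82 - j17.38 V.
Step 6 — Ohm's law: I = V / Z_total = (24.82 - j17.38) / (10.7 - j0.0003561) = 2.32 - j1.624 A.
Step 7 — Convert to polar: |I| = 2.832 A, ∠I = -35.0°.

I = 2.832∠-35.0° A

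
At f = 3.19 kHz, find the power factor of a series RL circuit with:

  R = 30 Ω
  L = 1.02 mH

Step 1 — Angular frequency: ω = 2π·f = 2π·3190 = 2.004e+04 rad/s.
Step 2 — Component impedances:
  R: Z = R = 30 Ω
  L: Z = jωL = j·2.004e+04·0.00102 = 0 + j20.44 Ω
Step 3 — Series combination: Z_total = R + L = 30 + j20.44 Ω = 36.3∠34.3° Ω.
Step 4 — Power factor: PF = cos(φ) = Re(Z)/|Z| = 30/36.3 = 0.8264.
Step 5 — Type: Im(Z) = 20.44 ⇒ lagging (phase φ = 34.3°).

PF = 0.8264 (lagging, φ = 34.3°)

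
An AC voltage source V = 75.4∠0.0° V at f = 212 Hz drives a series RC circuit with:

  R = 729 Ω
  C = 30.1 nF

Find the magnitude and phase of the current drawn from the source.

Step 1 — Angular frequency: ω = 2π·f = 2π·212 = 1332 rad/s.
Step 2 — Component impedances:
  R: Z = R = 729 Ω
  C: Z = 1/(jωC) = -j/(ω·C) = 0 - j2.494e+04 Ω
Step 3 — Series combination: Z_total = R + C = 729 - j2.494e+04 Ω = 2.495e+04∠-88.3° Ω.
Step 4 — Source phasor: V = 75.4∠0.0° V = 75.4 V.
Step 5 — Ohm's law: I = V / Z_total = (75.4) / (729 - j2.494e+04) = 8.829e-05 + j0.003021 A.
Step 6 — Convert to polar: |I| = 0.003022 A, ∠I = 88.3°.

I = 0.003022∠88.3° A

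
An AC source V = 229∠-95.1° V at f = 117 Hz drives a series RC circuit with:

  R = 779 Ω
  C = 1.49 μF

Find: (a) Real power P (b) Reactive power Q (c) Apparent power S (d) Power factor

Step 1 — Angular frequency: ω = 2π·f = 2π·117 = 735.1 rad/s.
Step 2 — Component impedances:
  R: Z = R = 779 Ω
  C: Z = 1/(jωC) = -j/(ω·C) = 0 - j913 Ω
Step 3 — Series combination: Z_total = R + C = 779 - j913 Ω = 1200∠-49.5° Ω.
Step 4 — Source phasor: V = 229∠-95.1° V = -20.36 - j228.1 V.
Step 5 — Current: I = V / Z = 0.1336 - j0.1363 A = 0.1908∠-45.6° A.
Step 6 — Complex power: S = V·I* = 28.36 - j33.24 VA.
Step 7 — Real power: P = Re(S) = 28.36 W.
Step 8 — Reactive power: Q = Im(S) = -33.24 VAR.
Step 9 — Apparent power: |S| = 43.7 VA.
Step 10 — Power factor: PF = P/|S| = 0.6491 (leading).

(a) P = 28.36 W  (b) Q = -33.24 VAR  (c) S = 43.7 VA  (d) PF = 0.6491 (leading)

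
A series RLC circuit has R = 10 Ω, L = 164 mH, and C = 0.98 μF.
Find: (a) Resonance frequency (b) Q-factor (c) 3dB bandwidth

Step 1 — Resonance condition Im(Z)=0 gives ω₀ = 1/√(LC).
Step 2 — ω₀ = 1/√(0.164·9.8e-07) = 2494 rad/s.
Step 3 — f₀ = ω₀/(2π) = 397 Hz.
Step 4 — Series Q: Q = ω₀L/R = 2494·0.164/10 = 40.91.
Step 5 — 3dB bandwidth: Δω = ω₀/Q = 60.98 rad/s; BW = Δω/(2π) = 9.705 Hz.

(a) f₀ = 397 Hz  (b) Q = 40.91  (c) BW = 9.705 Hz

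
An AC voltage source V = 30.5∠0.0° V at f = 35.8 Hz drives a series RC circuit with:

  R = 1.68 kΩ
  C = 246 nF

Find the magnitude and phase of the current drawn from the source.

Step 1 — Angular frequency: ω = 2π·f = 2π·35.8 = 224.9 rad/s.
Step 2 — Component impedances:
  R: Z = R = 1680 Ω
  C: Z = 1/(jωC) = -j/(ω·C) = 0 - j1.807e+04 Ω
Step 3 — Series combination: Z_total = R + C = 1680 - j1.807e+04 Ω = 1.815e+04∠-84.7° Ω.
Step 4 — Source phasor: V = 30.5∠0.0° V = 30.5 V.
Step 5 — Ohm's law: I = V / Z_total = (30.5) / (1680 - j1.807e+04) = 0.0001555 + j0.001673 A.
Step 6 — Convert to polar: |I| = 0.00168 A, ∠I = 84.7°.

I = 0.00168∠84.7° A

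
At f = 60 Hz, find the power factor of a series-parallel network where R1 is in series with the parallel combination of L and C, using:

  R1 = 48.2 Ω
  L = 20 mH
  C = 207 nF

Step 1 — Angular frequency: ω = 2π·f = 2π·60 = 377 rad/s.
Step 2 — Component impedances:
  R1: Z = R = 48.2 Ω
  L: Z = jωL = j·377·0.02 = 0 + j7.54 Ω
  C: Z = 1/(jωC) = -j/(ω·C) = 0 - j1.281e+04 Ω
Step 3 — Parallel branch: L || C = 1/(1/L + 1/C) = 0 + j7.544 Ω.
Step 4 — Series with R1: Z_total = R1 + (L || C) = 48.2 + j7.544 Ω = 48.79∠8.9° Ω.
Step 5 — Power factor: PF = cos(φ) = Re(Z)/|Z| = 48.2/48.787 = 0.988.
Step 6 — Type: Im(Z) = 7.544 ⇒ lagging (phase φ = 8.9°).

PF = 0.988 (lagging, φ = 8.9°)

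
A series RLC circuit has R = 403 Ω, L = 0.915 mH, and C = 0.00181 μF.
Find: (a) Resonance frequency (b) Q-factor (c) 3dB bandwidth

Step 1 — Resonance: ω₀ = 1/√(LC) = 1/√(0.000915·1.81e-09) = 7.771e+05 rad/s.
Step 2 — f₀ = ω₀/(2π) = 1.237e+05 Hz.
Step 3 — Series Q: Q = ω₀L/R = 7.771e+05·0.000915/403 = 1.764.
Step 4 — Bandwidth: Δω = ω₀/Q = 4.404e+05 rad/s; BW = Δω/(2π) = 7.01e+04 Hz.

(a) f₀ = 1.237e+05 Hz  (b) Q = 1.764  (c) BW = 7.01e+04 Hz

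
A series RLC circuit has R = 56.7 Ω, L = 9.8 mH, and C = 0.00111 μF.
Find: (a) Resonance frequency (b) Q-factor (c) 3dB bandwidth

Step 1 — Resonance: ω₀ = 1/√(LC) = 1/√(0.0098·1.11e-09) = 3.032e+05 rad/s.
Step 2 — f₀ = ω₀/(2π) = 4.826e+04 Hz.
Step 3 — Series Q: Q = ω₀L/R = 3.032e+05·0.0098/56.7 = 52.4.
Step 4 — Bandwidth: Δω = ω₀/Q = 5786 rad/s; BW = Δω/(2π) = 920.8 Hz.

(a) f₀ = 4.826e+04 Hz  (b) Q = 52.4  (c) BW = 920.8 Hz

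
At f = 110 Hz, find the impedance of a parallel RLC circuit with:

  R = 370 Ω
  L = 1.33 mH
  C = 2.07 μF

Step 1 — Angular frequency: ω = 2π·f = 2π·110 = 691.2 rad/s.
Step 2 — Component impedances:
  R: Z = R = 370 Ω
  L: Z = jωL = j·691.2·0.00133 = 0 + j0.9192 Ω
  C: Z = 1/(jωC) = -j/(ω·C) = 0 - j699 Ω
Step 3 — Parallel combination: 1/Z_total = 1/R + 1/L + 1/C; Z_total = 0.00229 + j0.9204 Ω = 0.9204∠89.9° Ω.

Z = 0.00229 + j0.9204 Ω = 0.9204∠89.9° Ω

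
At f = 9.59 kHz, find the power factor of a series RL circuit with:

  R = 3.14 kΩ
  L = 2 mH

Step 1 — Angular frequency: ω = 2π·f = 2π·9590 = 6.026e+04 rad/s.
Step 2 — Component impedances:
  R: Z = R = 3140 Ω
  L: Z = jωL = j·6.026e+04·0.002 = 0 + j120.5 Ω
Step 3 — Series combination: Z_total = R + L = 3140 + j120.5 Ω = 3142∠2.2° Ω.
Step 4 — Power factor: PF = cos(φ) = Re(Z)/|Z| = 3140/3142.3 = 0.9993.
Step 5 — Type: Im(Z) = 120.5 ⇒ lagging (phase φ = 2.2°).

PF = 0.9993 (lagging, φ = 2.2°)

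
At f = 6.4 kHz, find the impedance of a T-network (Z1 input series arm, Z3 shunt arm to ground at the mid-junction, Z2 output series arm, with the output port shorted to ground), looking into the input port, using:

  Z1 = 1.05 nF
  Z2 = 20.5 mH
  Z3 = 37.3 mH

Step 1 — Angular frequency: ω = 2π·f = 2π·6400 = 4.021e+04 rad/s.
Step 2 — Component impedances:
  Z1: Z = 1/(jωC) = -j/(ω·C) = 0 - j2.368e+04 Ω
  Z2: Z = jωL = j·4.021e+04·0.0205 = 0 + j824.4 Ω
  Z3: Z = jωL = j·4.021e+04·0.0373 = 0 + j1500 Ω
Step 3 — With the output port shorted to ground, the output series arm Z2 runs from the junction to ground; the shunt arm Z3 also runs from the junction to ground. They appear in parallel: Z3 || Z2 = 0 + j532 Ω.
Step 4 — Series with input arm Z1: Z_in = Z1 + (Z3 || Z2) = 0 - j2.315e+04 Ω = 2.315e+04∠-90.0° Ω.

Z = 0 - j2.315e+04 Ω = 2.315e+04∠-90.0° Ω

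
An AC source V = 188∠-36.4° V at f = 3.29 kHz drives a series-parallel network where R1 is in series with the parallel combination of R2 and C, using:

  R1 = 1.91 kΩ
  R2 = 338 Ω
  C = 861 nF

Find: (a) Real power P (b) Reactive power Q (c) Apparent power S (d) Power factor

Step 1 — Angular frequency: ω = 2π·f = 2π·3290 = 2.067e+04 rad/s.
Step 2 — Component impedances:
  R1: Z = R = 1910 Ω
  R2: Z = R = 338 Ω
  C: Z = 1/(jωC) = -j/(ω·C) = 0 - j56.19 Ω
Step 3 — Parallel branch: R2 || C = 1/(1/R2 + 1/C) = 9.088 - j54.67 Ω.
Step 4 — Series with R1: Z_total = R1 + (R2 || C) = 1919 - j54.67 Ω = 1920∠-1.6° Ω.
Step 5 — Source phasor: V = 188∠-36.4° V = 151.3 - j111.6 V.
Step 6 — Current: I = V / Z = 0.08044 - j0.05584 A = 0.09792∠-34.8° A.
Step 7 — Complex power: S = V·I* = 18.4 - j0.5243 VA.
Step 8 — Real power: P = Re(S) = 18.4 W.
Step 9 — Reactive power: Q = Im(S) = -0.5243 VAR.
Step 10 — Apparent power: |S| = 18.41 VA.
Step 11 — Power factor: PF = P/|S| = 0.9996 (leading).

(a) P = 18.4 W  (b) Q = -0.5243 VAR  (c) S = 18.41 VA  (d) PF = 0.9996 (leading)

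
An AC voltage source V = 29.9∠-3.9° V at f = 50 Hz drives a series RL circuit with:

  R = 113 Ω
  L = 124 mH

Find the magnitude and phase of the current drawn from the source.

Step 1 — Angular frequency: ω = 2π·f = 2π·50 = 314.2 rad/s.
Step 2 — Component impedances:
  R: Z = R = 113 Ω
  L: Z = jωL = j·314.2·0.124 = 0 + j38.96 Ω
Step 3 — Series combination: Z_total = R + L = 113 + j38.96 Ω = 119.5∠19.0° Ω.
Step 4 — Source phasor: V = 29.9∠-3.9° V = 29.83 - j2.034 V.
Step 5 — Ohm's law: I = V / Z_total = (29.83 - j2.034) / (113 + j38.96) = 0.2304 - j0.09743 A.
Step 6 — Convert to polar: |I| = 0.2502 A, ∠I = -22.9°.

I = 0.2502∠-22.9° A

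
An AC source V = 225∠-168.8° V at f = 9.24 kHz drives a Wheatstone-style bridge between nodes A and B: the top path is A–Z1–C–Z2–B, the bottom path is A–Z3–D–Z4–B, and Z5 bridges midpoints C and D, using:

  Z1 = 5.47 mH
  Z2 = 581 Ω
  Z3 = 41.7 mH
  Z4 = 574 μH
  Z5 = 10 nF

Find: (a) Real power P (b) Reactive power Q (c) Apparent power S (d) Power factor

Step 1 — Angular frequency: ω = 2π·f = 2π·9240 = 5.806e+04 rad/s.
Step 2 — Component impedances:
  Z1: Z = jωL = j·5.806e+04·0.00547 = 0 + j317.6 Ω
  Z2: Z = R = 581 Ω
  Z3: Z = jωL = j·5.806e+04·0.0417 = 0 + j2421 Ω
  Z4: Z = jωL = j·5.806e+04·0.000574 = 0 + j33.32 Ω
  Z5: Z = 1/(jωC) = -j/(ω·C) = 0 - j1722 Ω
Step 3 — Bridge requires nodal analysis (the Z5 bridge couples midpoints C and D, so the two paths cannot be reduced to a simple series/parallel combination). Setting node B to ground and injecting 1 A at node A, the 3-node admittance system at A, C, D solves to V_A = Z_AB = 446.1 + j225 Ω = 499.6∠26.8° Ω.
Step 4 — Source phasor: V = 225∠-168.8° V = -220.7 - j43.7 V.
Step 5 — Current: I = V / Z = -0.4338 + j0.1208 A = 0.4503∠164.4° A.
Step 6 — Complex power: S = V·I* = 90.47 + j45.62 VA.
Step 7 — Real power: P = Re(S) = 90.47 W.
Step 8 — Reactive power: Q = Im(S) = 45.62 VAR.
Step 9 — Apparent power: |S| = 101.3 VA.
Step 10 — Power factor: PF = P/|S| = 0.8929 (lagging).

(a) P = 90.47 W  (b) Q = 45.62 VAR  (c) S = 101.3 VA  (d) PF = 0.8929 (lagging)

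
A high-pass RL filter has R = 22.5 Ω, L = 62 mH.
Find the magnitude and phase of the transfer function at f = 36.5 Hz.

Step 1 — Angular frequency: ω = 2π·36.5 = 229.3 rad/s.
Step 2 — Transfer function: H(jω) = jωL/(R + jωL).
Step 3 — Numerator jωL = j·14.22; denominator R + jωL = 22.5 + j14.22.
Step 4 — H = 0.2854 + j0.4516.
Step 5 — Magnitude: |H| = 0.5342 (-5.4 dB); phase: φ = 57.7°.

|H| = 0.5342 (-5.4 dB), φ = 57.7°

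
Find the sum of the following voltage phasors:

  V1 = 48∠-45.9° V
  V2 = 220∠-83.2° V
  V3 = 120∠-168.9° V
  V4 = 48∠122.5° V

Step 1 — Convert each phasor to rectangular form:
  V1 = 48·(cos(-45.9°) + j·sin(-45.9°)) = 33.4 - j34.47 V
  V2 = 220·(cos(-83.2°) + j·sin(-83.2°)) = 26.05 - j218.5 V
  V3 = 120·(cos(-168.9°) + j·sin(-168.9°)) = -117.8 - j23.1 V
  V4 = 48·(cos(122.5°) + j·sin(122.5°)) = -25.79 + j40.48 V
Step 2 — Sum components: V_total = -84.09 - j235.5 V.
Step 3 — Convert to polar: |V_total| = 250.1 V, ∠V_total = -109.6°.

V_total = 250.1∠-109.6° V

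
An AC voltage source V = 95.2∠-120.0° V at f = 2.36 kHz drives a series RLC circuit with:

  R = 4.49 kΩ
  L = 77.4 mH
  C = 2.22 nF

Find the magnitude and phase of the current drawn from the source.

Step 1 — Angular frequency: ω = 2π·f = 2π·2360 = 1.483e+04 rad/s.
Step 2 — Component impedances:
  R: Z = R = 4490 Ω
  L: Z = jωL = j·1.483e+04·0.0774 = 0 + j1148 Ω
  C: Z = 1/(jωC) = -j/(ω·C) = 0 - j3.038e+04 Ω
Step 3 — Series combination: Z_total = R + L + C = 4490 - j2.923e+04 Ω = 2.957e+04∠-81.3° Ω.
Step 4 — Source phasor: V = 95.2∠-120.0° V = -47.6 - j82.45 V.
Step 5 — Ohm's law: I = V / Z_total = (-47.6 - j82.45) / (4490 - j2.923e+04) = 0.002511 - j0.002014 A.
Step 6 — Convert to polar: |I| = 0.003219 A, ∠I = -38.7°.

I = 0.003219∠-38.7° A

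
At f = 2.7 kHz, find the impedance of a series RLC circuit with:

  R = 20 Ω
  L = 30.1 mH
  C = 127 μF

Step 1 — Angular frequency: ω = 2π·f = 2π·2700 = 1.696e+04 rad/s.
Step 2 — Component impedances:
  R: Z = R = 20 Ω
  L: Z = jωL = j·1.696e+04·0.0301 = 0 + j510.6 Ω
  C: Z = 1/(jωC) = -j/(ω·C) = 0 - j0.4641 Ω
Step 3 — Series combination: Z_total = R + L + C = 20 + j510.2 Ω = 510.6∠87.8° Ω.

Z = 20 + j510.2 Ω = 510.6∠87.8° Ω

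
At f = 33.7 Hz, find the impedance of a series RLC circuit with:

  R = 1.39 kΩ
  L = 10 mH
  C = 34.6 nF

Step 1 — Angular frequency: ω = 2π·f = 2π·33.7 = 211.7 rad/s.
Step 2 — Component impedances:
  R: Z = R = 1390 Ω
  L: Z = jωL = j·211.7·0.01 = 0 + j2.117 Ω
  C: Z = 1/(jωC) = -j/(ω·C) = 0 - j1.365e+05 Ω
Step 3 — Series combination: Z_total = R + L + C = 1390 - j1.365e+05 Ω = 1.365e+05∠-89.4° Ω.

Z = 1390 - j1.365e+05 Ω = 1.365e+05∠-89.4° Ω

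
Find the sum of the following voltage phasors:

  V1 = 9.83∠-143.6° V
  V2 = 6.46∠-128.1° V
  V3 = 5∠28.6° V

Step 1 — Convert each phasor to rectangular form:
  V1 = 9.83·(cos(-143.6°) + j·sin(-143.6°)) = -7.912 - j5.833 V
  V2 = 6.46·(cos(-128.1°) + j·sin(-128.1°)) = -3.986 - j5.084 V
  V3 = 5·(cos(28.6°) + j·sin(28.6°)) = 4.39 + j2.393 V
Step 2 — Sum components: V_total = -7.508 - j8.523 V.
Step 3 — Convert to polar: |V_total| = 11.36 V, ∠V_total = -131.4°.

V_total = 11.36∠-131.4° V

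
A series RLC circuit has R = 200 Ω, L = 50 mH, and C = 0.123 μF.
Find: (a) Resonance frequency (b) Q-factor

Step 1 — Resonance condition Im(Z)=0 gives ω₀ = 1/√(LC).
Step 2 — ω₀ = 1/√(0.05·1.23e-07) = 1.275e+04 rad/s.
Step 3 — f₀ = ω₀/(2π) = 2029 Hz.
Step 4 — Series Q: Q = ω₀L/R = 1.275e+04·0.05/200 = 3.188.

(a) f₀ = 2029 Hz  (b) Q = 3.188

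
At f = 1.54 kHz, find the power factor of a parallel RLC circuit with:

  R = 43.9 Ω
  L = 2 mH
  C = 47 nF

Step 1 — Angular frequency: ω = 2π·f = 2π·1540 = 9676 rad/s.
Step 2 — Component impedances:
  R: Z = R = 43.9 Ω
  L: Z = jωL = j·9676·0.002 = 0 + j19.35 Ω
  C: Z = 1/(jωC) = -j/(ω·C) = 0 - j2199 Ω
Step 3 — Parallel combination: 1/Z_total = 1/R + 1/L + 1/C; Z_total = 7.249 + j16.3 Ω = 17.84∠66.0° Ω.
Step 4 — Power factor: PF = cos(φ) = Re(Z)/|Z| = 7.2493/17.839 = 0.4064.
Step 5 — Type: Im(Z) = 16.3 ⇒ lagging (phase φ = 66.0°).

PF = 0.4064 (lagging, φ = 66.0°)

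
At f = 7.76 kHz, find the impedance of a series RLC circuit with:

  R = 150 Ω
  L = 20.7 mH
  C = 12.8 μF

Step 1 — Angular frequency: ω = 2π·f = 2π·7760 = 4.876e+04 rad/s.
Step 2 — Component impedances:
  R: Z = R = 150 Ω
  L: Z = jωL = j·4.876e+04·0.0207 = 0 + j1009 Ω
  C: Z = 1/(jωC) = -j/(ω·C) = 0 - j1.602 Ω
Step 3 — Series combination: Z_total = R + L + C = 150 + j1008 Ω = 1019∠81.5° Ω.

Z = 150 + j1008 Ω = 1019∠81.5° Ω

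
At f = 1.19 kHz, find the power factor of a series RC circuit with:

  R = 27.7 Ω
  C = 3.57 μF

Step 1 — Angular frequency: ω = 2π·f = 2π·1190 = 7477 rad/s.
Step 2 — Component impedances:
  R: Z = R = 27.7 Ω
  C: Z = 1/(jωC) = -j/(ω·C) = 0 - j37.46 Ω
Step 3 — Series combination: Z_total = R + C = 27.7 - j37.46 Ω = 46.59∠-53.5° Ω.
Step 4 — Power factor: PF = cos(φ) = Re(Z)/|Z| = 27.7/46.59 = 0.5945.
Step 5 — Type: Im(Z) = -37.46 ⇒ leading (phase φ = -53.5°).

PF = 0.5945 (leading, φ = -53.5°)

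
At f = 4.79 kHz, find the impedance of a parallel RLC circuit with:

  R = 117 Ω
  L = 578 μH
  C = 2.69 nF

Step 1 — Angular frequency: ω = 2π·f = 2π·4790 = 3.01e+04 rad/s.
Step 2 — Component impedances:
  R: Z = R = 117 Ω
  L: Z = jωL = j·3.01e+04·0.000578 = 0 + j17.4 Ω
  C: Z = 1/(jωC) = -j/(ω·C) = 0 - j1.235e+04 Ω
Step 3 — Parallel combination: 1/Z_total = 1/R + 1/L + 1/C; Z_total = 2.537 + j17.04 Ω = 17.23∠81.5° Ω.

Z = 2.537 + j17.04 Ω = 17.23∠81.5° Ω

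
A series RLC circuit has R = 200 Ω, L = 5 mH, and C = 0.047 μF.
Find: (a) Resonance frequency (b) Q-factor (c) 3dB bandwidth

Step 1 — Resonance condition Im(Z)=0 gives ω₀ = 1/√(LC).
Step 2 — ω₀ = 1/√(0.005·4.7e-08) = 6.523e+04 rad/s.
Step 3 — f₀ = ω₀/(2π) = 1.038e+04 Hz.
Step 4 — Series Q: Q = ω₀L/R = 6.523e+04·0.005/200 = 1.631.
Step 5 — 3dB bandwidth: Δω = ω₀/Q = 4e+04 rad/s; BW = Δω/(2π) = 6366 Hz.

(a) f₀ = 1.038e+04 Hz  (b) Q = 1.631  (c) BW = 6366 Hz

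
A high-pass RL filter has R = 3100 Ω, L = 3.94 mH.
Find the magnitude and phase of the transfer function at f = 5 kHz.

Step 1 — Angular frequency: ω = 2π·5000 = 3.142e+04 rad/s.
Step 2 — Transfer function: H(jω) = jωL/(R + jωL).
Step 3 — Numerator jωL = j·123.8; denominator R + jωL = 3100 + j123.8.
Step 4 — H = 0.001592 + j0.03987.
Step 5 — Magnitude: |H| = 0.0399 (-28.0 dB); phase: φ = 87.7°.

|H| = 0.0399 (-28.0 dB), φ = 87.7°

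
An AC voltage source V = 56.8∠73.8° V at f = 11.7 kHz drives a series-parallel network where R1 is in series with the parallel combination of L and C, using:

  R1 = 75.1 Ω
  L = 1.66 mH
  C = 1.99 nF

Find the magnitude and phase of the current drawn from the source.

Step 1 — Angular frequency: ω = 2π·f = 2π·1.17e+04 = 7.351e+04 rad/s.
Step 2 — Component impedances:
  R1: Z = R = 75.1 Ω
  L: Z = jωL = j·7.351e+04·0.00166 = 0 + j122 Ω
  C: Z = 1/(jωC) = -j/(ω·C) = 0 - j6836 Ω
Step 3 — Parallel branch: L || C = 1/(1/L + 1/C) = 0 + j124.3 Ω.
Step 4 — Series with R1: Z_total = R1 + (L || C) = 75.1 + j124.3 Ω = 145.2∠58.9° Ω.
Step 5 — Source phasor: V = 56.8∠73.8° V = 15.85 + j54.54 V.
Step 6 — Ohm's law: I = V / Z_total = (15.85 + j54.54) / (75.1 + j124.3) = 0.378 + j0.1009 A.
Step 7 — Convert to polar: |I| = 0.3912 A, ∠I = 14.9°.

I = 0.3912∠14.9° A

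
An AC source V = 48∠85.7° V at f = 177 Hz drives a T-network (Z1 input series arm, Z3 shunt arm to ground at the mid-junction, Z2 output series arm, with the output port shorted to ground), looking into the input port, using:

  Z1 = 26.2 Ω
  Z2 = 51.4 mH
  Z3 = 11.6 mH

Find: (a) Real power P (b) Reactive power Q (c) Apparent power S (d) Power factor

Step 1 — Angular frequency: ω = 2π·f = 2π·177 = 1112 rad/s.
Step 2 — Component impedances:
  Z1: Z = R = 26.2 Ω
  Z2: Z = jωL = j·1112·0.0514 = 0 + j57.16 Ω
  Z3: Z = jωL = j·1112·0.0116 = 0 + j12.9 Ω
Step 3 — With the output port shorted to ground, the output series arm Z2 runs from the junction to ground; the shunt arm Z3 also runs from the junction to ground. They appear in parallel: Z3 || Z2 = 0 + j10.53 Ω.
Step 4 — Series with input arm Z1: Z_in = Z1 + (Z3 || Z2) = 26.2 + j10.53 Ω = 28.24∠21.9° Ω.
Step 5 — Source phasor: V = 48∠85.7° V = 3.599 + j47.86 V.
Step 6 — Current: I = V / Z = 0.7502 + j1.526 A = 1.7∠63.8° A.
Step 7 — Complex power: S = V·I* = 75.72 + j30.42 VA.
Step 8 — Real power: P = Re(S) = 75.72 W.
Step 9 — Reactive power: Q = Im(S) = 30.42 VAR.
Step 10 — Apparent power: |S| = 81.6 VA.
Step 11 — Power factor: PF = P/|S| = 0.9279 (lagging).

(a) P = 75.72 W  (b) Q = 30.42 VAR  (c) S = 81.6 VA  (d) PF = 0.9279 (lagging)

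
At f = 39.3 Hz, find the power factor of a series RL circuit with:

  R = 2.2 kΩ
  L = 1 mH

Step 1 — Angular frequency: ω = 2π·f = 2π·39.3 = 246.9 rad/s.
Step 2 — Component impedances:
  R: Z = R = 2200 Ω
  L: Z = jωL = j·246.9·0.001 = 0 + j0.2469 Ω
Step 3 — Series combination: Z_total = R + L = 2200 + j0.2469 Ω = 2200∠0.0° Ω.
Step 4 — Power factor: PF = cos(φ) = Re(Z)/|Z| = 2200/2200 = 1.
Step 5 — Type: Im(Z) = 0.2469 ⇒ lagging (phase φ = 0.0°).

PF = 1 (lagging, φ = 0.0°)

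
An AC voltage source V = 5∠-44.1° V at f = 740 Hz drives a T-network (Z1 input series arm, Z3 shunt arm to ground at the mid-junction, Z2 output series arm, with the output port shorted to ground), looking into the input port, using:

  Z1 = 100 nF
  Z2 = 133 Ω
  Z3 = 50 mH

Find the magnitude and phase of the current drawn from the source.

Step 1 — Angular frequency: ω = 2π·f = 2π·740 = 4650 rad/s.
Step 2 — Component impedances:
  Z1: Z = 1/(jωC) = -j/(ω·C) = 0 - j2151 Ω
  Z2: Z = R = 133 Ω
  Z3: Z = jωL = j·4650·0.05 = 0 + j232.5 Ω
Step 3 — With the output port shorted to ground, the output series arm Z2 runs from the junction to ground; the shunt arm Z3 also runs from the junction to ground. They appear in parallel: Z3 || Z2 = 100.2 + j57.33 Ω.
Step 4 — Series with input arm Z1: Z_in = Z1 + (Z3 || Z2) = 100.2 - j2093 Ω = 2096∠-87.3° Ω.
Step 5 — Source phasor: V = 5∠-44.1° V = 3.591 - j3.48 V.
Step 6 — Ohm's law: I = V / Z_total = (3.591 - j3.48) / (100.2 - j2093) = 0.00174 + j0.001632 A.
Step 7 — Convert to polar: |I| = 0.002386 A, ∠I = 43.2°.

I = 0.002386∠43.2° A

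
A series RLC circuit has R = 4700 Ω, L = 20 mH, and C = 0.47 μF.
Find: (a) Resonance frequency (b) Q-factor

Step 1 — Resonance condition Im(Z)=0 gives ω₀ = 1/√(LC).
Step 2 — ω₀ = 1/√(0.02·4.7e-07) = 1.031e+04 rad/s.
Step 3 — f₀ = ω₀/(2π) = 1642 Hz.
Step 4 — Series Q: Q = ω₀L/R = 1.031e+04·0.02/4700 = 0.04389.

(a) f₀ = 1642 Hz  (b) Q = 0.04389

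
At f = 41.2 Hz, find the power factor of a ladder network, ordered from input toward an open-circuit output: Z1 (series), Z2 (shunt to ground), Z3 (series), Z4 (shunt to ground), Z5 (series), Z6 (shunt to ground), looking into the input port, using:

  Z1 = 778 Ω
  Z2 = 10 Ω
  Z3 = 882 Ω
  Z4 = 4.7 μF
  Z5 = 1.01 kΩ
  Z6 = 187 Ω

Step 1 — Angular frequency: ω = 2π·f = 2π·41.2 = 258.9 rad/s.
Step 2 — Component impedances:
  Z1: Z = R = 778 Ω
  Z2: Z = R = 10 Ω
  Z3: Z = R = 882 Ω
  Z4: Z = 1/(jωC) = -j/(ω·C) = 0 - j821.9 Ω
  Z5: Z = R = 1010 Ω
  Z6: Z = R = 187 Ω
Step 3 — Ladder network (open output): work backward from the far end, alternating series and parallel combinations. Z_in = 787.9 - j0.02881 Ω = 787.9∠-0.0° Ω.
Step 4 — Power factor: PF = cos(φ) = Re(Z)/|Z| = 787.9/787.9 = 1.
Step 5 — Type: Im(Z) = -0.02881 ⇒ leading (phase φ = -0.0°).

PF = 1 (leading, φ = -0.0°)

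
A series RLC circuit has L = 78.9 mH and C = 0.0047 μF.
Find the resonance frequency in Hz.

Step 1 — Resonance condition Im(Z)=0 gives ω₀ = 1/√(LC).
Step 2 — ω₀ = 1/√(0.0789·4.7e-09) = 5.193e+04 rad/s.
Step 3 — f₀ = ω₀/(2π) = 8265 Hz.

f₀ = 8265 Hz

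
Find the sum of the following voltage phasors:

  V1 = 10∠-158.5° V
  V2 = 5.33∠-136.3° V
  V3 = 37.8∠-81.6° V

Step 1 — Convert each phasor to rectangular form:
  V1 = 10·(cos(-158.5°) + j·sin(-158.5°)) = -9.304 - j3.665 V
  V2 = 5.33·(cos(-136.3°) + j·sin(-136.3°)) = -3.853 - j3.682 V
  V3 = 37.8·(cos(-81.6°) + j·sin(-81.6°)) = 5.522 - j37.39 V
Step 2 — Sum components: V_total = -7.636 - j44.74 V.
Step 3 — Convert to polar: |V_total| = 45.39 V, ∠V_total = -99.7°.

V_total = 45.39∠-99.7° V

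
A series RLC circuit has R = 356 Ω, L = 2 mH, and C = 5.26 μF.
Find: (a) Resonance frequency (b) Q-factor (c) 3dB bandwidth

Step 1 — Resonance condition Im(Z)=0 gives ω₀ = 1/√(LC).
Step 2 — ω₀ = 1/√(0.002·5.26e-06) = 9750 rad/s.
Step 3 — f₀ = ω₀/(2π) = 1552 Hz.
Step 4 — Series Q: Q = ω₀L/R = 9750·0.002/356 = 0.05477.
Step 5 — 3dB bandwidth: Δω = ω₀/Q = 1.78e+05 rad/s; BW = Δω/(2π) = 2.833e+04 Hz.

(a) f₀ = 1552 Hz  (b) Q = 0.05477  (c) BW = 2.833e+04 Hz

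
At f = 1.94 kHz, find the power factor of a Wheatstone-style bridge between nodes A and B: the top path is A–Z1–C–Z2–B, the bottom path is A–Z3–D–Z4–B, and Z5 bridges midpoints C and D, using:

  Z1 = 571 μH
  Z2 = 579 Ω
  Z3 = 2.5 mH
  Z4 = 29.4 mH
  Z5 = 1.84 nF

Step 1 — Angular frequency: ω = 2π·f = 2π·1940 = 1.219e+04 rad/s.
Step 2 — Component impedances:
  Z1: Z = jωL = j·1.219e+04·0.000571 = 0 + j6.96 Ω
  Z2: Z = R = 579 Ω
  Z3: Z = jωL = j·1.219e+04·0.0025 = 0 + j30.47 Ω
  Z4: Z = jωL = j·1.219e+04·0.0294 = 0 + j358.4 Ω
  Z5: Z = 1/(jωC) = -j/(ω·C) = 0 - j4.459e+04 Ω
Step 3 — Bridge requires nodal analysis (the Z5 bridge couples midpoints C and D, so the two paths cannot be reduced to a simple series/parallel combination). Setting node B to ground and injecting 1 A at node A, the 3-node admittance system at A, C, D solves to V_A = Z_AB = 178 + j267.2 Ω = 321∠56.3° Ω.
Step 4 — Power factor: PF = cos(φ) = Re(Z)/|Z| = 177.98/321.04 = 0.5544.
Step 5 — Type: Im(Z) = 267.2 ⇒ lagging (phase φ = 56.3°).

PF = 0.5544 (lagging, φ = 56.3°)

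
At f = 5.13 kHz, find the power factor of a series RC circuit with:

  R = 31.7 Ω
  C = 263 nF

Step 1 — Angular frequency: ω = 2π·f = 2π·5130 = 3.223e+04 rad/s.
Step 2 — Component impedances:
  R: Z = R = 31.7 Ω
  C: Z = 1/(jωC) = -j/(ω·C) = 0 - j118 Ω
Step 3 — Series combination: Z_total = R + C = 31.7 - j118 Ω = 122.1∠-75.0° Ω.
Step 4 — Power factor: PF = cos(φ) = Re(Z)/|Z| = 31.7/122.15 = 0.2595.
Step 5 — Type: Im(Z) = -118 ⇒ leading (phase φ = -75.0°).

PF = 0.2595 (leading, φ = -75.0°)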